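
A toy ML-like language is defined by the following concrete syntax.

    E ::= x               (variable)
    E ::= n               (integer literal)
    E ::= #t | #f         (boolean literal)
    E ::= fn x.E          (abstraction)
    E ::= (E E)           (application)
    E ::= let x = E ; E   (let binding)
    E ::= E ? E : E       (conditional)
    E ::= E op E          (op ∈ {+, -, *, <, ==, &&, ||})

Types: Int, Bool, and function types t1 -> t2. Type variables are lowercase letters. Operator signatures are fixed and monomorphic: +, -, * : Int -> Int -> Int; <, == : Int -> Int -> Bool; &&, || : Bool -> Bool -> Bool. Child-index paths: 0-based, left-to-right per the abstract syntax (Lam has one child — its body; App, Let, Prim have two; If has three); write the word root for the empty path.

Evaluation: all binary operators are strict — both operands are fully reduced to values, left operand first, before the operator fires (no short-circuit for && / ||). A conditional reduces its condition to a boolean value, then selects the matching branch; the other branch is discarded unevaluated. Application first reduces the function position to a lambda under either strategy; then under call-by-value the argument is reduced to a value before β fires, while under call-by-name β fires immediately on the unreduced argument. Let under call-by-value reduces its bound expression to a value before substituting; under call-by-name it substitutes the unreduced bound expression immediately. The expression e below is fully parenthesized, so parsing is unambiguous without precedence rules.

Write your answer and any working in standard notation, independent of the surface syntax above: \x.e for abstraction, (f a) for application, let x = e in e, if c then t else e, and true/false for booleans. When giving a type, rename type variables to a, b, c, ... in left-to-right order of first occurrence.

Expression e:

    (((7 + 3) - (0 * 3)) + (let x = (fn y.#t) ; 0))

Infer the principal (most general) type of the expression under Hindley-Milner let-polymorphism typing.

Working:
  unify Int ~ Int
  unify Int ~ Int
  unify Int ~ Int
  unify Int ~ Int
  unify Int ~ Int
  unify Int ~ Int
  unify Int ~ Int
\y._ : a -> Bool
let x : forall. a -> Bool
  unify Int ~ Int

Answer: Int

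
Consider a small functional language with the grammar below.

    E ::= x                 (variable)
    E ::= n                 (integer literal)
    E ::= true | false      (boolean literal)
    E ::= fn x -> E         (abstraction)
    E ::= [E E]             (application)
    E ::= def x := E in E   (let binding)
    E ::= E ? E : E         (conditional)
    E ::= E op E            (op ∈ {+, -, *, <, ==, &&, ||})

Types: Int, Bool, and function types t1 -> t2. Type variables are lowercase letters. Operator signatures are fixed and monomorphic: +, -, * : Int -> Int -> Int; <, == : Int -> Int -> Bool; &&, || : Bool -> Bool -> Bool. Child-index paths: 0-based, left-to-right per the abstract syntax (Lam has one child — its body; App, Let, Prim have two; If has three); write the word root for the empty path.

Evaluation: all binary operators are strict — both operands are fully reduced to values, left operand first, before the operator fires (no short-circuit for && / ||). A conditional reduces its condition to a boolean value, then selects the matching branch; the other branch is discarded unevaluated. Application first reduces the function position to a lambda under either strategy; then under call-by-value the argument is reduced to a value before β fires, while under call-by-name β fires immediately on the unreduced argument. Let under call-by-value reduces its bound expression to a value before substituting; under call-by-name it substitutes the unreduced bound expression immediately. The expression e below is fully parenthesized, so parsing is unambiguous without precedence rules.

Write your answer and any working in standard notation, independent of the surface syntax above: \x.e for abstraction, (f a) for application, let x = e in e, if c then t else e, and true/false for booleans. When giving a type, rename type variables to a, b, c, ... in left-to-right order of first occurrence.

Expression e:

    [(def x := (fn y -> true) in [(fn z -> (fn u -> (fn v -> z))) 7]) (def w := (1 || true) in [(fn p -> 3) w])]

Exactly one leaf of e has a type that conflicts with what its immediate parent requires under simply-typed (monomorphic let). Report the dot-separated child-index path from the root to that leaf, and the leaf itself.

Working:
\y._ : a -> Bool
let x : a -> Bool
z : b
\v._ : d -> b
\u._ : c -> d -> b
\z._ : b -> c -> d -> b
  unify b -> c -> d -> b ~ Int -> e
  unify b ~ Int
  unify c -> d -> Int ~ e
_ _ : c -> d -> Int
  unify Int ~ Bool
  FAIL: mismatch Int ~ Bool

Answer: 1.0.0 : 1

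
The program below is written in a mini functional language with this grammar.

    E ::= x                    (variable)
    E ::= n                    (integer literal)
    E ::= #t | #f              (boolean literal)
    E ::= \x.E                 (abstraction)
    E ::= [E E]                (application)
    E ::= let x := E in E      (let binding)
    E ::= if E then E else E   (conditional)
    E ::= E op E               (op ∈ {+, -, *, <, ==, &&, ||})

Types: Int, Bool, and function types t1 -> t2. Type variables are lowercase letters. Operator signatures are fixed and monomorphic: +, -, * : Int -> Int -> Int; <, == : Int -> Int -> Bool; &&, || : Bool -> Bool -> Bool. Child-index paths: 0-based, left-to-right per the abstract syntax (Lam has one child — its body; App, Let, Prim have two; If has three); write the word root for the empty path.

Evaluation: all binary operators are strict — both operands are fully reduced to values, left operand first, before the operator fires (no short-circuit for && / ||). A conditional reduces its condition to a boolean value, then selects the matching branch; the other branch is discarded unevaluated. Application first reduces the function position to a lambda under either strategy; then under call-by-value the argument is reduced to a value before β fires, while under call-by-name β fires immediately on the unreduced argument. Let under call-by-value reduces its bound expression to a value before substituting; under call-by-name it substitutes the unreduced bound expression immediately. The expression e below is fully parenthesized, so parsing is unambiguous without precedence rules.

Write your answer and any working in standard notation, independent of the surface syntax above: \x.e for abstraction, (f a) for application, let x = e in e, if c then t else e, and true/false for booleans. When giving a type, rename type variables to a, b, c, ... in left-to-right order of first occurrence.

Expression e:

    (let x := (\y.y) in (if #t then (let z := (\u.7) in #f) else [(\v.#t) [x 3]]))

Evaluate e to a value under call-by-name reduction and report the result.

Answer: false

Derivation:
step 0: (let x = (\y.y) in (if true then (let z = (\u.7) in false) else ((\v.true) (x 3))))
step 1: [let@root] (if true then (let z = (\u.7) in false) else ((\v.true) ((\y.y) 3)))
step 2: [if@root] (let z = (\u.7) in false)
step 3: [let@root] false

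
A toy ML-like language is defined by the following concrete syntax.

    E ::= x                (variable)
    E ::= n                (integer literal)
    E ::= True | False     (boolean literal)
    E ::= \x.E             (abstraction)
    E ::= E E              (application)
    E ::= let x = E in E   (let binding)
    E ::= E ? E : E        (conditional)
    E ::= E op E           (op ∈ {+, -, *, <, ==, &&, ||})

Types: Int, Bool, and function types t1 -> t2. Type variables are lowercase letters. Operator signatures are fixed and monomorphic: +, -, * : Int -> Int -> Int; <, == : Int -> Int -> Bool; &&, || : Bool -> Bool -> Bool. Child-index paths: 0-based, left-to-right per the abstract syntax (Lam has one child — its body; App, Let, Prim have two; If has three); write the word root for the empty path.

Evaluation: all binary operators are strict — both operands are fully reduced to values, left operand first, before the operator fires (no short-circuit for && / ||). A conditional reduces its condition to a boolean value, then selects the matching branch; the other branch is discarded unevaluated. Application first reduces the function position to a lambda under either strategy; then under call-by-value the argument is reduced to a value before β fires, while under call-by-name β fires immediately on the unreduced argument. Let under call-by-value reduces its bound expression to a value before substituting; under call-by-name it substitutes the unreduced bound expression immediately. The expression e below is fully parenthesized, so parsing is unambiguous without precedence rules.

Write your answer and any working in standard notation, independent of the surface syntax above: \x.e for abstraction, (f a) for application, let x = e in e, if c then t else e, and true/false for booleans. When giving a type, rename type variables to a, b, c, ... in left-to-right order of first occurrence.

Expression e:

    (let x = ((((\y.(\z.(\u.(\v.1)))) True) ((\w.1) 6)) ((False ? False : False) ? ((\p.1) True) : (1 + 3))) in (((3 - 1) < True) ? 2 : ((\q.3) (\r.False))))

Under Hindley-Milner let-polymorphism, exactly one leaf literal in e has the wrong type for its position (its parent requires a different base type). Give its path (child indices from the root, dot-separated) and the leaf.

Working:
\v._ : d -> Int
\u._ : c -> d -> Int
\z._ : b -> c -> d -> Int
\y._ : a -> b -> c -> d -> Int
  unify a -> b -> c -> d -> Int ~ Bool -> e
  unify a ~ Bool
  unify b -> c -> d -> Int ~ e
_ _ : b -> c -> d -> Int
\w._ : f -> Int
  unify f -> Int ~ Int -> g
  unify f ~ Int
  unify Int ~ g
_ _ : Int
  unify b -> c -> d -> Int ~ Int -> h
  unify b ~ Int
  unify c -> d -> Int ~ h
_ _ : c -> d -> Int
  unify Bool ~ Bool
  unify Bool ~ Bool
  unify Bool ~ Bool
\p._ : i -> Int
  unify i -> Int ~ Bool -> j
  unify i ~ Bool
  unify Int ~ j
_ _ : Int
  unify Int ~ Int
  unify Int ~ Int
  unify Int ~ Int
  unify c -> d -> Int ~ Int -> k
  unify c ~ Int
  unify d -> Int ~ k
_ _ : d -> Int
let x : forall. d -> Int
  unify Int ~ Int
  unify Int ~ Int
  unify Int ~ Int
  unify Bool ~ Int
  FAIL: mismatch Bool ~ Int

Answer: 1.0.1 : true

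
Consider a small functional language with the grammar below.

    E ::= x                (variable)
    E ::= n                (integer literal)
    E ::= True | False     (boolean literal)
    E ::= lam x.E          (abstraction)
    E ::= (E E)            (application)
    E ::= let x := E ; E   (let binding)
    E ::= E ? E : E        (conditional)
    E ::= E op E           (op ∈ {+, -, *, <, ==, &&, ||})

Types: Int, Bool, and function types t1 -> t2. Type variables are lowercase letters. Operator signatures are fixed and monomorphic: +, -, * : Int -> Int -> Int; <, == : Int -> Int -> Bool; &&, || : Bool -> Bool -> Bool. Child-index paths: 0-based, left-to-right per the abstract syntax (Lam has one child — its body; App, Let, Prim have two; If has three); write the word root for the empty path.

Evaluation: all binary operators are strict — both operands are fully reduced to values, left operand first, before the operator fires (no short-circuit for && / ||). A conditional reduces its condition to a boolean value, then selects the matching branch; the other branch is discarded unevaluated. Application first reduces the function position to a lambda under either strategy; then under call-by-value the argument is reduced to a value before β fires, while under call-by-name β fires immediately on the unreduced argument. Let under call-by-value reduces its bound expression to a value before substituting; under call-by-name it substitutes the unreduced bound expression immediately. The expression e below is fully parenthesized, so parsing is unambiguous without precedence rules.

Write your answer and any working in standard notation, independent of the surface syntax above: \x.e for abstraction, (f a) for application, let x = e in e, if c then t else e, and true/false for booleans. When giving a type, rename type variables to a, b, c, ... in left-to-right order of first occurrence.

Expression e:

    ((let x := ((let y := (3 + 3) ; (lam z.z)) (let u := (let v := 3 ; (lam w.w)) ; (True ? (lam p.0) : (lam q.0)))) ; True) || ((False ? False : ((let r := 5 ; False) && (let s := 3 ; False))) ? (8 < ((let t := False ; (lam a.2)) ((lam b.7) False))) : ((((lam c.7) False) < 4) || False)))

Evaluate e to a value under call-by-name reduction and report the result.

Answer: true

Derivation:
step 0: ((let x = ((let y = (3 + 3) in (\z.z)) (let u = (let v = 3 in (\w.w)) in (if true then (\p.0) else (\q.0)))) in true) || (if (if false then false else ((let r = 5 in false) && (let s = 3 in false))) then (8 < ((let t = false in (\a.2)) ((\b.7) false))) else ((((\c.7) false) < 4) || false)))
step 1: [let@0] (true || (if (if false then false else ((let r = 5 in false) && (let s = 3 in false))) then (8 < ((let t = false in (\a.2)) ((\b.7) false))) else ((((\c.7) false) < 4) || false)))
step 2: [if@1.0] (true || (if ((let r = 5 in false) && (let s = 3 in false)) then (8 < ((let t = false in (\a.2)) ((\b.7) false))) else ((((\c.7) false) < 4) || false)))
step 3: [let@1.0.0] (true || (if (false && (let s = 3 in false)) then (8 < ((let t = false in (\a.2)) ((\b.7) false))) else ((((\c.7) false) < 4) || false)))
step 4: [let@1.0.1] (true || (if (false && false) then (8 < ((let t = false in (\a.2)) ((\b.7) false))) else ((((\c.7) false) < 4) || false)))
step 5: [delta@1.0] (true || (if false then (8 < ((let t = false in (\a.2)) ((\b.7) false))) else ((((\c.7) false) < 4) || false)))
step 6: [if@1] (true || ((((\c.7) false) < 4) || false))
step 7: [beta@1.0.0] (true || ((7 < 4) || false))
step 8: [delta@1.0] (true || (false || false))
step 9: [delta@1] (true || false)
step 10: [delta@root] true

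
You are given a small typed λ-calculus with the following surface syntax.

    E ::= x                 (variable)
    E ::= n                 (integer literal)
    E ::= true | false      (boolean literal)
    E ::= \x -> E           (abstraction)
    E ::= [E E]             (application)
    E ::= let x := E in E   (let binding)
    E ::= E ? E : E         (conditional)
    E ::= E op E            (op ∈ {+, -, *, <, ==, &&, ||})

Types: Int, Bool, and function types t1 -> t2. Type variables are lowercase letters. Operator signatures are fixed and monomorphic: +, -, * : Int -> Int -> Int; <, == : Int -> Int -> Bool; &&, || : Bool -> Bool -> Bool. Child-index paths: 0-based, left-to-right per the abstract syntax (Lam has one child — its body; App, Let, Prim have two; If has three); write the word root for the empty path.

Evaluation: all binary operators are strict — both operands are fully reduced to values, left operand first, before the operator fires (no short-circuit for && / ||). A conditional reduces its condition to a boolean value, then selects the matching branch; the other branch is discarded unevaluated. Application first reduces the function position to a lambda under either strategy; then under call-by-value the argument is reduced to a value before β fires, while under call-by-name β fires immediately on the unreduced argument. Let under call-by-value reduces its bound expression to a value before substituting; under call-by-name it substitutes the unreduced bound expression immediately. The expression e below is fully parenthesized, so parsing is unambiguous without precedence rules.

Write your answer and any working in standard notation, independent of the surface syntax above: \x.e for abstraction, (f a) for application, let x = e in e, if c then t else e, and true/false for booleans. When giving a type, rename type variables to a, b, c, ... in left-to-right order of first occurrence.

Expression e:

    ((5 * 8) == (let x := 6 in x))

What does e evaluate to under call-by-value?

Working:
step 0: ((5 * 8) == (let x = 6 in x))
step 1: [delta@0] (40 == (let x = 6 in x))
step 2: [let@1] (40 == 6)
step 3: [delta@root] false

Answer: false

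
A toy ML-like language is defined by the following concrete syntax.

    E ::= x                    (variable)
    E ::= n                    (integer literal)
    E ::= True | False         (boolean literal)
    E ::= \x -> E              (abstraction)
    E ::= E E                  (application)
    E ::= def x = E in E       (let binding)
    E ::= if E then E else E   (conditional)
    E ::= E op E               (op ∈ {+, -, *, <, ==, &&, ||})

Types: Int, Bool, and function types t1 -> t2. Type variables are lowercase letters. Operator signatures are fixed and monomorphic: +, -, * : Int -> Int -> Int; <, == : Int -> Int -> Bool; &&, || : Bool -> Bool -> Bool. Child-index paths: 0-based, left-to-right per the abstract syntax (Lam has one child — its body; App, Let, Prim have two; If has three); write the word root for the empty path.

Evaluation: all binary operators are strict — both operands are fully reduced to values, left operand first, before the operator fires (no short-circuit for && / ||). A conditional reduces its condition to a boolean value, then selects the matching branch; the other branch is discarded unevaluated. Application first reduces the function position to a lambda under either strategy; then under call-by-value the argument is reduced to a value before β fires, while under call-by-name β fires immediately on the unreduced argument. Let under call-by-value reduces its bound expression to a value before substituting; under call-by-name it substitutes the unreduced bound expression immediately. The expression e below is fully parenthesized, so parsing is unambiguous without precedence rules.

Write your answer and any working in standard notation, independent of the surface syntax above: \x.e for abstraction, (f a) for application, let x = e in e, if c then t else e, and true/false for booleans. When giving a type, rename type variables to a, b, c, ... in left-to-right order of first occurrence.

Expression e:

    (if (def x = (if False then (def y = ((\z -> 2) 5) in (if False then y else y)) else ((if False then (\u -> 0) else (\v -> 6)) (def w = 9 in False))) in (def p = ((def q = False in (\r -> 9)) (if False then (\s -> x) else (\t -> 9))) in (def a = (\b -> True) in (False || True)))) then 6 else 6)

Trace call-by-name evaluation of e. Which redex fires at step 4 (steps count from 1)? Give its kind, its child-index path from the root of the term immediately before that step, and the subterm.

Answer: delta at 0 : (false || true)

Trace:
step 0: (if (let x = (if false then (let y = ((\z.2) 5) in (if false then y else y)) else ((if false then (\u.0) else (\v.6)) (let w = 9 in false))) in (let p = ((let q = false in (\r.9)) (if false then (\s.x) else (\t.9))) in (let a = (\b.true) in (false || true)))) then 6 else 6)
step 1: [let@0] (if (let p = ((let q = false in (\r.9)) (if false then (\s.(if false then (let y = ((\z.2) 5) in (if false then y else y)) else ((if false then (\u.0) else (\v.6)) (let w = 9 in false)))) else (\t.9))) in (let a = (\b.true) in (false || true))) then 6 else 6)
step 2: [let@0] (if (let a = (\b.true) in (false || true)) then 6 else 6)
step 3: [let@0] (if (false || true) then 6 else 6)
step 4: [delta@0] (if true then 6 else 6)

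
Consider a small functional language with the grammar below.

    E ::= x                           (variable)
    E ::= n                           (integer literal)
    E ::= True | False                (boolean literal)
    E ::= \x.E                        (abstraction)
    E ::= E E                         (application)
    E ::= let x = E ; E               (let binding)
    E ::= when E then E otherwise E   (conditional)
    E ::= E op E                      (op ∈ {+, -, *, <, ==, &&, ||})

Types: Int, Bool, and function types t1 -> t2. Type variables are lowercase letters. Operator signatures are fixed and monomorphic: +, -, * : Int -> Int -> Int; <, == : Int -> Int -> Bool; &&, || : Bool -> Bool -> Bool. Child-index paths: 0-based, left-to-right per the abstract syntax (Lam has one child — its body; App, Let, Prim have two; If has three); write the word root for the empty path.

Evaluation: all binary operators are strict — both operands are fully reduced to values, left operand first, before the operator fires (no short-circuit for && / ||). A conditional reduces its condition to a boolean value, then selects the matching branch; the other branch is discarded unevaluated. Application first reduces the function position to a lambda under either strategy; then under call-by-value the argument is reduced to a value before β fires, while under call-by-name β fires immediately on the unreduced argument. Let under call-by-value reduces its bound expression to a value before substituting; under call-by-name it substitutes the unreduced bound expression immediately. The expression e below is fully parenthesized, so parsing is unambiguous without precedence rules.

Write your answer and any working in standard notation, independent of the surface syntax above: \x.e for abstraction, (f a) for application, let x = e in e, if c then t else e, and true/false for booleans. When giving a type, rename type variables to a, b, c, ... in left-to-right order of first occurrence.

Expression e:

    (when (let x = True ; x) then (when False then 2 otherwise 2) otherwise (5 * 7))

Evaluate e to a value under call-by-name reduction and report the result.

Derivation:
step 0: (if (let x = true in x) then (if false then 2 else 2) else (5 * 7))
step 1: [let@0] (if true then (if false then 2 else 2) else (5 * 7))
step 2: [if@root] (if false then 2 else 2)
step 3: [if@root] 2

Answer: 2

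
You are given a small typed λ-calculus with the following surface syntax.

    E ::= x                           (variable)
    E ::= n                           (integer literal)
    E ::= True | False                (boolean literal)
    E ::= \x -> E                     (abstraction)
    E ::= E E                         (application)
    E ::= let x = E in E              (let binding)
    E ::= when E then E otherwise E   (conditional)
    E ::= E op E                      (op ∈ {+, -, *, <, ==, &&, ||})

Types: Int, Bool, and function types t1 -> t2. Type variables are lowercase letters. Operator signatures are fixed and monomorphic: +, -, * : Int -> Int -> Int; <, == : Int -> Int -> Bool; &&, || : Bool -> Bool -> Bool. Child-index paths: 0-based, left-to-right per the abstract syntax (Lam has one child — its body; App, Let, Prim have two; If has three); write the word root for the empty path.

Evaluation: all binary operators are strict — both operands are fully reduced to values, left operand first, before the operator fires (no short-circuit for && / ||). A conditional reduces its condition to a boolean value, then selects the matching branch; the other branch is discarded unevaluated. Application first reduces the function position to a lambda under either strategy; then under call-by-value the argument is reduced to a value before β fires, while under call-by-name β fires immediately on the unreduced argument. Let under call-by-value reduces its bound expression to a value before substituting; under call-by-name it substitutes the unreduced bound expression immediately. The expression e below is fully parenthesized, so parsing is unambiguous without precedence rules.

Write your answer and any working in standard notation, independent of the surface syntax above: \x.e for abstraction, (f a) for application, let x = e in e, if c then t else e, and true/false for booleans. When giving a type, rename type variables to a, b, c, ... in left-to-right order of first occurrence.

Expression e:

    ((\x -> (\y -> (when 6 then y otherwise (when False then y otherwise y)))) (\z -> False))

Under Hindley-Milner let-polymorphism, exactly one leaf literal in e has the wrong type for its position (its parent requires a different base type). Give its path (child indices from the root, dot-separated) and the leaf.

Answer: 0.0.0.0 : 6

Derivation:
  unify Int ~ Bool
  FAIL: mismatch Int ~ Bool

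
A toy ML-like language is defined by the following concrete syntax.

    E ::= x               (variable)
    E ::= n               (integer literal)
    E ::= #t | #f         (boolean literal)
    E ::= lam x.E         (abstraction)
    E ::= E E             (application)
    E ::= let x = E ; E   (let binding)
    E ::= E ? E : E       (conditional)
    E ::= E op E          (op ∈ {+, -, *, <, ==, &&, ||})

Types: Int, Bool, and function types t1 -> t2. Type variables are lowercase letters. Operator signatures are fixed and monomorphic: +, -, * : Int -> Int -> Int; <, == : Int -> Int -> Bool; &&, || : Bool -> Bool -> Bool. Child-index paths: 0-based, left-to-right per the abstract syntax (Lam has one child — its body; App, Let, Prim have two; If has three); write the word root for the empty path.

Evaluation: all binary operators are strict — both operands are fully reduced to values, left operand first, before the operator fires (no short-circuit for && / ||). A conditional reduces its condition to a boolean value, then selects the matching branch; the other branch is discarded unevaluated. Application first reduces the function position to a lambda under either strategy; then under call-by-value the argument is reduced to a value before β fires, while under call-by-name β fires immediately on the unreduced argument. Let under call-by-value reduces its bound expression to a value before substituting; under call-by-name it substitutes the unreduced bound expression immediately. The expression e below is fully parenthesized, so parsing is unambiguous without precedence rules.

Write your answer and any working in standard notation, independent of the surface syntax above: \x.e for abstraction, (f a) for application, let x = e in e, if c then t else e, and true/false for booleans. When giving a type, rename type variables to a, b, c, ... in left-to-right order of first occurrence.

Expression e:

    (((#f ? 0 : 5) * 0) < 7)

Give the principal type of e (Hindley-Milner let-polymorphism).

Trace:
  unify Bool ~ Bool
  unify Int ~ Int
  unify Int ~ Int
  unify Int ~ Int
  unify Int ~ Int
  unify Int ~ Int

Answer: Bool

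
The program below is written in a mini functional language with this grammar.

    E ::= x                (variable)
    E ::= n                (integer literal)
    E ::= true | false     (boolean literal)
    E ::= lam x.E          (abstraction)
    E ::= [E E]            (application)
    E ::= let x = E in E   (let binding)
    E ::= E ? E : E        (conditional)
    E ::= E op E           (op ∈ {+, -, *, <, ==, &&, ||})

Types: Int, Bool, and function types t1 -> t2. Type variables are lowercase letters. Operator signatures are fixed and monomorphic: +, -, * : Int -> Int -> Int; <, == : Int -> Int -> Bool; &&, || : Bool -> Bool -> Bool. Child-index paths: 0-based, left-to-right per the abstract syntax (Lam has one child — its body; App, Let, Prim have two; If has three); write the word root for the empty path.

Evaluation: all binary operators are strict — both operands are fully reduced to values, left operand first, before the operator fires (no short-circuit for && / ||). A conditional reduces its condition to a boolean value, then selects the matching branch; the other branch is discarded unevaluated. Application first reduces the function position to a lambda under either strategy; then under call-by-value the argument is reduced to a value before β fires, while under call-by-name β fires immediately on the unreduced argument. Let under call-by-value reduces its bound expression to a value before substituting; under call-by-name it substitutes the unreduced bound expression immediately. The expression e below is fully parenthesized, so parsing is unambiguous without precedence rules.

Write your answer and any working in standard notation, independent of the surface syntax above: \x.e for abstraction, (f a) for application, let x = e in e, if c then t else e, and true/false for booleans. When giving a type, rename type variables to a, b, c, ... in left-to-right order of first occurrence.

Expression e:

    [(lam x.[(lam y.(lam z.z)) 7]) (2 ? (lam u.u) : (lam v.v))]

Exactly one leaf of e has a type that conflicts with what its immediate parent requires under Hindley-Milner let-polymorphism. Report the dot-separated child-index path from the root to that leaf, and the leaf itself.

Answer: 1.0 : 2

Derivation:
z : c
\z._ : c -> c
\y._ : b -> c -> c
  unify b -> c -> c ~ Int -> d
  unify b ~ Int
  unify c -> c ~ d
_ _ : c -> c
\x._ : a -> c -> c
  unify Int ~ Bool
  FAIL: mismatch Int ~ Bool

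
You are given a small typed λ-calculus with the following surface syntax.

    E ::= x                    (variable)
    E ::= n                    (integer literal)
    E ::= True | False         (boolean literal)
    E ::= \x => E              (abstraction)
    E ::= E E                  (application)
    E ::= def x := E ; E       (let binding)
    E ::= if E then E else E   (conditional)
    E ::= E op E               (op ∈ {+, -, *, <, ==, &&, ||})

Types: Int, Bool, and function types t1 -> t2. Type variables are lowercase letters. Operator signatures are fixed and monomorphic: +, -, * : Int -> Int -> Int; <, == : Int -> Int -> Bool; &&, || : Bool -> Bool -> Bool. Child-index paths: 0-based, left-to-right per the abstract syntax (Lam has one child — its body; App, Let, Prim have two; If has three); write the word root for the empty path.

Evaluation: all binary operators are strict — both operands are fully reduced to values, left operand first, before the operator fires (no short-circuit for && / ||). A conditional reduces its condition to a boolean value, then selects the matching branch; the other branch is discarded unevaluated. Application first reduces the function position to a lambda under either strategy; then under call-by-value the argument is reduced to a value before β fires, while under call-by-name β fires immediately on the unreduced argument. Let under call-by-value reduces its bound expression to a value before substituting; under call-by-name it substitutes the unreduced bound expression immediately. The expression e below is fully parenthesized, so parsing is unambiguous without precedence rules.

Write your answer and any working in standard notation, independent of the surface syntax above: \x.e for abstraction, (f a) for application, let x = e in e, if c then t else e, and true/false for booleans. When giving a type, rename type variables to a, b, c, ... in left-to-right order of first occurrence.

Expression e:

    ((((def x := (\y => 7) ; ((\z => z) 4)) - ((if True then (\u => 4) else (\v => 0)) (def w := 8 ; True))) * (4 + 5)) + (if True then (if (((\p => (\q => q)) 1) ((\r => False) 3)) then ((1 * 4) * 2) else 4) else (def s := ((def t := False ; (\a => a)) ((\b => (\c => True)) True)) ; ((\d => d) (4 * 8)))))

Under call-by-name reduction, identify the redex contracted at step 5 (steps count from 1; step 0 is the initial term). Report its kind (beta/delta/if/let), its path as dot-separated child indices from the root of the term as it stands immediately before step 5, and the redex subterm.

Working:
step 0: ((((let x = (\y.7) in ((\z.z) 4)) - ((if true then (\u.4) else (\v.0)) (let w = 8 in true))) * (4 + 5)) + (if true then (if (((\p.(\q.q)) 1) ((\r.false) 3)) then ((1 * 4) * 2) else 4) else (let s = ((let t = false in (\a.a)) ((\b.(\c.true)) true)) in ((\d.d) (4 * 8)))))
step 1: [let@0.0.0] (((((\z.z) 4) - ((if true then (\u.4) else (\v.0)) (let w = 8 in true))) * (4 + 5)) + (if true then (if (((\p.(\q.q)) 1) ((\r.false) 3)) then ((1 * 4) * 2) else 4) else (let s = ((let t = false in (\a.a)) ((\b.(\c.true)) true)) in ((\d.d) (4 * 8)))))
step 2: [beta@0.0.0] (((4 - ((if true then (\u.4) else (\v.0)) (let w = 8 in true))) * (4 + 5)) + (if true then (if (((\p.(\q.q)) 1) ((\r.false) 3)) then ((1 * 4) * 2) else 4) else (let s = ((let t = false in (\a.a)) ((\b.(\c.true)) true)) in ((\d.d) (4 * 8)))))
step 3: [if@0.0.1.0] (((4 - ((\u.4) (let w = 8 in true))) * (4 + 5)) + (if true then (if (((\p.(\q.q)) 1) ((\r.false) 3)) then ((1 * 4) * 2) else 4) else (let s = ((let t = false in (\a.a)) ((\b.(\c.true)) true)) in ((\d.d) (4 * 8)))))
step 4: [beta@0.0.1] (((4 - 4) * (4 + 5)) + (if true then (if (((\p.(\q.q)) 1) ((\r.false) 3)) then ((1 * 4) * 2) else 4) else (let s = ((let t = false in (\a.a)) ((\b.(\c.true)) true)) in ((\d.d) (4 * 8)))))
step 5: [delta@0.0] ((0 * (4 + 5)) + (if true then (if (((\p.(\q.q)) 1) ((\r.false) 3)) then ((1 * 4) * 2) else 4) else (let s = ((let t = false in (\a.a)) ((\b.(\c.true)) true)) in ((\d.d) (4 * 8)))))

Answer: delta at 0.0 : (4 - 4)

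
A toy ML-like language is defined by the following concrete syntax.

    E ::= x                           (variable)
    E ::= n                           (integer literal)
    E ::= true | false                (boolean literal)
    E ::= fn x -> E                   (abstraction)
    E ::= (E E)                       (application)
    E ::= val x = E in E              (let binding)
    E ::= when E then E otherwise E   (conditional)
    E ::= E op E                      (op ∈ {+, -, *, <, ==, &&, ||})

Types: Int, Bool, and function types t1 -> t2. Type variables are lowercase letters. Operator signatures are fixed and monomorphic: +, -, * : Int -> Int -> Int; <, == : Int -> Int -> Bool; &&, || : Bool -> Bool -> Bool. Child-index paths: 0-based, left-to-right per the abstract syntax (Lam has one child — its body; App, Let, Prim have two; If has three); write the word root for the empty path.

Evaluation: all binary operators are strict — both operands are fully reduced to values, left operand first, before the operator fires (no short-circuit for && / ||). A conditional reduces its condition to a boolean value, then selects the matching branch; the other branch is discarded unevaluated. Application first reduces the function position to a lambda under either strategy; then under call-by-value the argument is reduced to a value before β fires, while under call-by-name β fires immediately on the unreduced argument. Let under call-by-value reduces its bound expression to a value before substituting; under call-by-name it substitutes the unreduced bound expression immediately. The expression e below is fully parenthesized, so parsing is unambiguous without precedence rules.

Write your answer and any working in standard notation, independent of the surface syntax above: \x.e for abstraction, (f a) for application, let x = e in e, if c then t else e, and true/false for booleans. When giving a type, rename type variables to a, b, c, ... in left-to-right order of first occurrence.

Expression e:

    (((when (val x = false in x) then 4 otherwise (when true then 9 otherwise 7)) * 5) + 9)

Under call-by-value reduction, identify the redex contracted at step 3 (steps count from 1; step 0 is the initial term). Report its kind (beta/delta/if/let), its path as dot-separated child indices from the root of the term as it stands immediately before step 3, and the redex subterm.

Answer: if at 0.0 : (if true then 9 else 7)

Derivation:
step 0: (((if (let x = false in x) then 4 else (if true then 9 else 7)) * 5) + 9)
step 1: [let@0.0.0] (((if false then 4 else (if true then 9 else 7)) * 5) + 9)
step 2: [if@0.0] (((if true then 9 else 7) * 5) + 9)
step 3: [if@0.0] ((9 * 5) + 9)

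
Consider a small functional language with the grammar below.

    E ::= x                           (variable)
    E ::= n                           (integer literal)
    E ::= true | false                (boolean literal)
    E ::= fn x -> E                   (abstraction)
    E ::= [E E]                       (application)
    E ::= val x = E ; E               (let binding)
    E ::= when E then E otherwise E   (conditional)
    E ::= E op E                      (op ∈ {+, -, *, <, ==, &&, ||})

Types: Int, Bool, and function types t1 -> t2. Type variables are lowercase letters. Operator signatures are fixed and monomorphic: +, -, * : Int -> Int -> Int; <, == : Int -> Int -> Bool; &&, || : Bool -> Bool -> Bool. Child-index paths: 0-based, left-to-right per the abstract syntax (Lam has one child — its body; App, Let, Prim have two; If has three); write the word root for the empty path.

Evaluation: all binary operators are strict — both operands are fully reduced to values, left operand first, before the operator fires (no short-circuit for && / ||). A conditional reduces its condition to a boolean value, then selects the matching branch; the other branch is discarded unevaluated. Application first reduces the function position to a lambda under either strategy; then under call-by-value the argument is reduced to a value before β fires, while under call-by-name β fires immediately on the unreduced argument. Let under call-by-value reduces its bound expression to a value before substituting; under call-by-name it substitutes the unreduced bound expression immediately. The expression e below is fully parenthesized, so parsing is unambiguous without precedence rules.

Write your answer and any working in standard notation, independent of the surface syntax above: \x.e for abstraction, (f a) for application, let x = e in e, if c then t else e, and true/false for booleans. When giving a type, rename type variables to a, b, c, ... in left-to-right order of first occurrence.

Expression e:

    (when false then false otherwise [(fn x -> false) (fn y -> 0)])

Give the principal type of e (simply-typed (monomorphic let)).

Answer: Bool

Working:
  unify Bool ~ Bool
\x._ : a -> Bool
\y._ : b -> Int
  unify a -> Bool ~ (b -> Int) -> c
  unify a ~ b -> Int
  unify Bool ~ c
_ _ : Bool
  unify Bool ~ Bool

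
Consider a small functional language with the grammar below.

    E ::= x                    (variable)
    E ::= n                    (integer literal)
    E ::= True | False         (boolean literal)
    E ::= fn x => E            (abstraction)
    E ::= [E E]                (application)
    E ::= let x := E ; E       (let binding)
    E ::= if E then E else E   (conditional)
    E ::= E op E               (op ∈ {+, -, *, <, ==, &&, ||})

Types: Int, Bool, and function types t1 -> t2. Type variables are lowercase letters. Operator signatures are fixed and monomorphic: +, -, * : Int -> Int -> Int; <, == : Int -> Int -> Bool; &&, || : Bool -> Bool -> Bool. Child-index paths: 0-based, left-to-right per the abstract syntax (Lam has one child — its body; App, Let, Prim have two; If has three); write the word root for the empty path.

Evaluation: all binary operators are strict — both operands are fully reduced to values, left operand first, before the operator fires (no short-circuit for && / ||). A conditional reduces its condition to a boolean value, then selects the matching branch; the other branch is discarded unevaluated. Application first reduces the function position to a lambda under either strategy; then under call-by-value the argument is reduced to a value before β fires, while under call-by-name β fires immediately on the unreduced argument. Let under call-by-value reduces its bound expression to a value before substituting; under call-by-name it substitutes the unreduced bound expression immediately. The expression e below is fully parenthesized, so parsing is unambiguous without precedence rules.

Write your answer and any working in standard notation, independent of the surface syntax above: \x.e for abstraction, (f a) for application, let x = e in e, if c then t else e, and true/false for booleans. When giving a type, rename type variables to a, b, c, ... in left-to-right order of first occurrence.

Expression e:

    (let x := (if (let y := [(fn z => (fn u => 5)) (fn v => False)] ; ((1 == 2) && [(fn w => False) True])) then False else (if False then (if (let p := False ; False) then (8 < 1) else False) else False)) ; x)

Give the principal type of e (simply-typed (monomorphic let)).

Answer: Bool

Trace:
\u._ : b -> Int
\z._ : a -> b -> Int
\v._ : c -> Bool
  unify a -> b -> Int ~ (c -> Bool) -> d
  unify a ~ c -> Bool
  unify b -> Int ~ d
_ _ : b -> Int
let y : b -> Int
  unify Int ~ Int
  unify Int ~ Int
  unify Bool ~ Bool
\w._ : e -> Bool
  unify e -> Bool ~ Bool -> f
  unify e ~ Bool
  unify Bool ~ f
_ _ : Bool
  unify Bool ~ Bool
  unify Bool ~ Bool
  unify Bool ~ Bool
let p : Bool
  unify Bool ~ Bool
  unify Int ~ Int
  unify Int ~ Int
  unify Bool ~ Bool
  unify Bool ~ Bool
  unify Bool ~ Bool
let x : Bool
x : Bool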